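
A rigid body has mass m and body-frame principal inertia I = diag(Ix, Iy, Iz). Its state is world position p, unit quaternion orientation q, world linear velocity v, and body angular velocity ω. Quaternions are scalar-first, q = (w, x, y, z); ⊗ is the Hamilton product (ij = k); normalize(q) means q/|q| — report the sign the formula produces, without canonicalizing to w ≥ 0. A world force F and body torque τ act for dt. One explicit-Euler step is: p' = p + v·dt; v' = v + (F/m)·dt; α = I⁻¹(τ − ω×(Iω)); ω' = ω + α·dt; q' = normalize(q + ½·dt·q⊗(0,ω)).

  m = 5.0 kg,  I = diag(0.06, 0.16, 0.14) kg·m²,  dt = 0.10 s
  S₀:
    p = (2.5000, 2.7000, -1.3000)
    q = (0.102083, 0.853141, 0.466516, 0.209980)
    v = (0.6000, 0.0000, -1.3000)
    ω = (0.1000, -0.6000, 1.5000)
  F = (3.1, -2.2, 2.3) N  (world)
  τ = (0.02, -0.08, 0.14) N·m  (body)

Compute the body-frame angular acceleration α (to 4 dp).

ω×(Iω) gyroscopic = (0.0180, -0.0120, -0.0060)
α = I⁻¹(τ − ω×Iω) = (0.0333, -0.4250, 1.0429)

α = (0.0333, -0.4250, 1.0429)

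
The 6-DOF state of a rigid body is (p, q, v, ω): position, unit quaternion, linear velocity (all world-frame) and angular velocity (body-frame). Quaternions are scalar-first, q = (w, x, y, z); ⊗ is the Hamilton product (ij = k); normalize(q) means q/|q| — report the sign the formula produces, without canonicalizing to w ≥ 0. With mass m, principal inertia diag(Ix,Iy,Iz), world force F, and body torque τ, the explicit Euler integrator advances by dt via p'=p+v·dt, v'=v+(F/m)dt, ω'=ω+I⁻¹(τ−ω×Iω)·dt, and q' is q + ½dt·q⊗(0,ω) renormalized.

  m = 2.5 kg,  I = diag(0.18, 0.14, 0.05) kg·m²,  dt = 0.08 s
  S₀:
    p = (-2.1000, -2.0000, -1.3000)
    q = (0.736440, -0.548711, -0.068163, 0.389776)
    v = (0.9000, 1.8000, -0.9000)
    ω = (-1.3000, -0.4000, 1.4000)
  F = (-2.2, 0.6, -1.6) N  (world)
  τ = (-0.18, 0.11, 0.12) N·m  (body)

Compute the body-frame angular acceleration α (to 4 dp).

ω×(Iω) gyroscopic = (0.0504, -0.2366, -0.0208)
α = I⁻¹(τ − ω×Iω) = (-1.2800, 2.4757, 2.8160)

α = (-1.2800, 2.4757, 2.8160)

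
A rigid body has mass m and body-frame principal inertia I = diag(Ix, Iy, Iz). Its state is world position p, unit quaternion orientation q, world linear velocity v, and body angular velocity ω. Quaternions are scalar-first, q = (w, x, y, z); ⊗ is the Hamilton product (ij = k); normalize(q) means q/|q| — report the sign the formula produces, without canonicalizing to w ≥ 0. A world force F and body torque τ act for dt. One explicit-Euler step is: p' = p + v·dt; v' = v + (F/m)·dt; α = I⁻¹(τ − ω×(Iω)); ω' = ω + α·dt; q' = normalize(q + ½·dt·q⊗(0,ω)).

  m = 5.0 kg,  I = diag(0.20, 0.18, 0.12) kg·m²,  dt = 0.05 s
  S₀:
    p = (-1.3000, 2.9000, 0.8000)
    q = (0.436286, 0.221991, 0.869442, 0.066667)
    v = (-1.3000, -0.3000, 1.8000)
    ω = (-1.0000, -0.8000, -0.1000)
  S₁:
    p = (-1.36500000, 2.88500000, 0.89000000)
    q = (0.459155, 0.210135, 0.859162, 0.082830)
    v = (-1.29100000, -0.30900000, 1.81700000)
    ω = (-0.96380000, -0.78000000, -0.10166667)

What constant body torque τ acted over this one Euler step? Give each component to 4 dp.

Δω = ω₁−ω₀ = (0.03620000, 0.02000000, -0.00166667)
applied torque τ = (0.1400, 0.0800, -0.0200)

τ = (0.1400, 0.0800, -0.0200)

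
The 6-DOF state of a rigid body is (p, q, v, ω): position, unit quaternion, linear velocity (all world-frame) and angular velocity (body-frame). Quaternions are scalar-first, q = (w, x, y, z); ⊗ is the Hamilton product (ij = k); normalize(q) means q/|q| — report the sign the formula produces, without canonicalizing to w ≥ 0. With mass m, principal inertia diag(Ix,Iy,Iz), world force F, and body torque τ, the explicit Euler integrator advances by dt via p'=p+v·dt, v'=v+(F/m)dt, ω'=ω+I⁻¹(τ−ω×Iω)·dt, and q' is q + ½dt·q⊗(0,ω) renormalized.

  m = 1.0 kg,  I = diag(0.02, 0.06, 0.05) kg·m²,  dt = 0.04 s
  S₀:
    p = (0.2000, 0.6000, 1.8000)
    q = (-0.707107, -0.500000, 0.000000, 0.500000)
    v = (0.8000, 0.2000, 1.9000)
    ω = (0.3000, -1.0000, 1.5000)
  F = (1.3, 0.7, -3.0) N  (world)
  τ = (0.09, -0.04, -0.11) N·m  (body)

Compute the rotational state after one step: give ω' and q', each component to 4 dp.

ω' = (0.4500, -1.0177, 1.4216)
q' = (-0.7186, -0.4939, 0.0321, 0.4885)

(τ − ω×Iω)/I = (3.7500, -0.4417, -1.9600)
ω' = ω + α·dt = (0.4500, -1.0177, 1.4216)
q⊗(0,ω) = (-0.6000000, 0.2878679, 1.6071070, -0.5606605)
updated quaternion q' = (-0.7186, -0.4939, 0.0321, 0.4885)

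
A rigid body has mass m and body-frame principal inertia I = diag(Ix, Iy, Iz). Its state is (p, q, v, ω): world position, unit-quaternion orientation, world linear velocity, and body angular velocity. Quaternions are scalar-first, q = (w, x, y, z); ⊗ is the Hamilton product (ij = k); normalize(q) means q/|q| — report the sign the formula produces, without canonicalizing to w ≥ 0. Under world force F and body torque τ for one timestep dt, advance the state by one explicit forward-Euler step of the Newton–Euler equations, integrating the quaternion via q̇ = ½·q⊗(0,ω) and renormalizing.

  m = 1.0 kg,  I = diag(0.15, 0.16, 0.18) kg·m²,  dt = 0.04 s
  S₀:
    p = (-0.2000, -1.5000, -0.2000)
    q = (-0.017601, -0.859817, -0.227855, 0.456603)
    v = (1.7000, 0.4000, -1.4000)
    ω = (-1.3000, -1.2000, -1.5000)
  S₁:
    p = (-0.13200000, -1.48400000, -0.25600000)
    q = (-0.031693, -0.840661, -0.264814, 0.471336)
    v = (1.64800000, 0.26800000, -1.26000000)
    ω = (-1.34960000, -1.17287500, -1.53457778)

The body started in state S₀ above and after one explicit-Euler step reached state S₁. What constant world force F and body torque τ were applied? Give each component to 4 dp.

velocity change Δv = (-0.05200000, -0.13200000, 0.14000000)
m·(v₁−v₀)/dt = (-1.3000, -3.3000, 3.5000)
rate change Δω = (-0.04960000, 0.02712500, -0.03457778)
ω₀×(Iω₀) = (0.0360, -0.0585, 0.0156)
I·α + gyro = (-0.1500, 0.0500, -0.1400)

F = (-1.3000, -3.3000, 3.5000)
τ = (-0.1500, 0.0500, -0.1400)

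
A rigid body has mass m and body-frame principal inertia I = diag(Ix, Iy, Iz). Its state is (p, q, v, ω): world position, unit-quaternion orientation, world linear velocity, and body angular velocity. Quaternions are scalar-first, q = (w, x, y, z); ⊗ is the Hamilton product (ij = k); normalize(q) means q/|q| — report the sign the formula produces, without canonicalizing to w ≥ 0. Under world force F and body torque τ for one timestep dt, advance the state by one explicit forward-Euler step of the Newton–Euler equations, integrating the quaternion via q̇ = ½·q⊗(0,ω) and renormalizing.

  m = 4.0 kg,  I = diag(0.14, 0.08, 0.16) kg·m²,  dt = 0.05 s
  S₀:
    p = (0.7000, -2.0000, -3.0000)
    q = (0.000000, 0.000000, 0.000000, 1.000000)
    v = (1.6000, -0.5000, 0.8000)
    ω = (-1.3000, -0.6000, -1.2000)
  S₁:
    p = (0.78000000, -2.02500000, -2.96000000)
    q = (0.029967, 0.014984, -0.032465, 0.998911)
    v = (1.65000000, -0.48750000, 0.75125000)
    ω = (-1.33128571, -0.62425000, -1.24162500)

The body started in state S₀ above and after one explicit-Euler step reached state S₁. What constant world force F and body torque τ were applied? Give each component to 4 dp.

F = (4.0000, 1.0000, -3.9000)
τ = (-0.0300, -0.0700, -0.1800)

rate change Δω = (-0.03128571, -0.02425000, -0.04162500)
precession coupling = (0.0576, -0.0312, -0.0468)
τ = I·(Δω/dt) + ω₀×(Iω₀) = (-0.0300, -0.0700, -0.1800)
velocity change Δv = (0.05000000, 0.01250000, -0.04875000)
F = m·Δv/dt = (4.0000, 1.0000, -3.9000)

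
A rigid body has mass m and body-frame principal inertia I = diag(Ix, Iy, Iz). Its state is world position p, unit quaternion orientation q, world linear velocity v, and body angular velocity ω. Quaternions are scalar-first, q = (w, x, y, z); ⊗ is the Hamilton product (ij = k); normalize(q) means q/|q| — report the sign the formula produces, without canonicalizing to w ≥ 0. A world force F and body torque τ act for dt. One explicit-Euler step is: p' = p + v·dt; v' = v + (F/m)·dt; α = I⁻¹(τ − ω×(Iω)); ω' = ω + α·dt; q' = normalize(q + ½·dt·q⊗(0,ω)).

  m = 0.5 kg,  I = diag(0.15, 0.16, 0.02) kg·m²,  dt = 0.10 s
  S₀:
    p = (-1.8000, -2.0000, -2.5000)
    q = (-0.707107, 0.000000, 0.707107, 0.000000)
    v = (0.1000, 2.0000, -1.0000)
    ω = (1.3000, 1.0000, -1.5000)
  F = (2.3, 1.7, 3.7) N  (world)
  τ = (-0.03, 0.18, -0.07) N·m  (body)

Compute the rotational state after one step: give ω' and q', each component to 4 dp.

gyro term ω×Iω = (0.2100, -0.2535, 0.0130)
angular accel α = (-1.6000, 2.7094, -4.1500)
new body rate ω' = (1.1400, 1.2709, -1.9150)
Hamilton product q⊗(0,ω) = (-0.7071070, -1.9798996, -0.7071070, 0.1414214)
updated quaternion q' = (-0.7379, -0.0984, 0.6676, 0.0070)

ω' = (1.1400, 1.2709, -1.9150)
q' = (-0.7379, -0.0984, 0.6676, 0.0070)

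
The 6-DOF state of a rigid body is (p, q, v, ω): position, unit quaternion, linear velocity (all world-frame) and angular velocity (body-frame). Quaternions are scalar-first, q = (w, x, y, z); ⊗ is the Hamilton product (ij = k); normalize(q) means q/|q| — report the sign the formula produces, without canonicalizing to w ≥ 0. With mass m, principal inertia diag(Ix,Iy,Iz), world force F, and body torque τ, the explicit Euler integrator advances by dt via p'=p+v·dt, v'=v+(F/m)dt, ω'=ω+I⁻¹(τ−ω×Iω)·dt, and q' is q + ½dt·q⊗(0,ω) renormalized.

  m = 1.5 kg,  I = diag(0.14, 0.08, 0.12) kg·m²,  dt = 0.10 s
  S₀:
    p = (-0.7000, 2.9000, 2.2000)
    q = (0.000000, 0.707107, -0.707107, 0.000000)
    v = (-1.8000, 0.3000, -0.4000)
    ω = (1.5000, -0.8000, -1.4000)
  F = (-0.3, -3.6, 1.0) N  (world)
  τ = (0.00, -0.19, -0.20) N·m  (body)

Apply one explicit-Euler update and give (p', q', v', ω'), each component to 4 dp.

p + v·dt = (-0.8800, 2.9300, 2.1600)
v' = v + a·dt = (-1.8200, 0.0600, -0.3333)
(τ − ω×Iω)/I = (-0.3200, -1.8500, -2.2667)
ω' = ω + α·dt = (1.4680, -0.9850, -1.6267)
2q̇ = q⊗(0,ω) = (-1.6263461, 0.9899498, 0.9899498, 0.4949749)
q' = normalize(q + ½dt·q⊗(0,ω)) = (-0.0808, 0.7521, -0.6537, 0.0246)

p' = (-0.8800, 2.9300, 2.1600)
q' = (-0.0808, 0.7521, -0.6537, 0.0246)
v' = (-1.8200, 0.0600, -0.3333)
ω' = (1.4680, -0.9850, -1.6267)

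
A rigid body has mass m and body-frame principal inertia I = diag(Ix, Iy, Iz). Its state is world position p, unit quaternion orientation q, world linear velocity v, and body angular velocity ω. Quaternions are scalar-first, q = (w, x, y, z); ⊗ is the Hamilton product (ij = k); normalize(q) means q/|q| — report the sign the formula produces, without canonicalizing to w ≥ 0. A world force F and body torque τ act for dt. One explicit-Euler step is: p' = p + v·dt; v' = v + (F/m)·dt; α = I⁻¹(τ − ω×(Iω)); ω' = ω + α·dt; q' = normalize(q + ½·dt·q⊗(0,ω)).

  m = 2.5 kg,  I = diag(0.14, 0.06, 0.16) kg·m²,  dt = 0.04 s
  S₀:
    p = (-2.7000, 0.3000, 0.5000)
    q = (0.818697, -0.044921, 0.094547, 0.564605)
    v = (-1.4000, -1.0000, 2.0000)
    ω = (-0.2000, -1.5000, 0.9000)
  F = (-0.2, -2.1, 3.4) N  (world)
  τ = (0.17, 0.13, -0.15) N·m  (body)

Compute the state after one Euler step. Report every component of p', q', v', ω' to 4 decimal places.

linear accel F/m = (-0.0800, -0.8400, 1.3600)
new position p' = (-2.7560, 0.2600, 0.5800)
new velocity v' = (-1.4032, -1.0336, 2.0544)
precession coupling ω×(Iω) = (-0.1350, 0.0036, -0.0240)
angular accel α = (2.1786, 2.1067, -0.7875)
ω + α·dt = (-0.1129, -1.4157, 0.8685)
2q̇ = q⊗(0,ω) = (-0.3753082, 0.7682604, -1.3005376, 0.8231182)
updated quaternion q' = (0.8107, -0.0295, 0.0685, 0.5807)

p' = (-2.7560, 0.2600, 0.5800)
q' = (0.8107, -0.0295, 0.0685, 0.5807)
v' = (-1.4032, -1.0336, 2.0544)
ω' = (-0.1129, -1.4157, 0.8685)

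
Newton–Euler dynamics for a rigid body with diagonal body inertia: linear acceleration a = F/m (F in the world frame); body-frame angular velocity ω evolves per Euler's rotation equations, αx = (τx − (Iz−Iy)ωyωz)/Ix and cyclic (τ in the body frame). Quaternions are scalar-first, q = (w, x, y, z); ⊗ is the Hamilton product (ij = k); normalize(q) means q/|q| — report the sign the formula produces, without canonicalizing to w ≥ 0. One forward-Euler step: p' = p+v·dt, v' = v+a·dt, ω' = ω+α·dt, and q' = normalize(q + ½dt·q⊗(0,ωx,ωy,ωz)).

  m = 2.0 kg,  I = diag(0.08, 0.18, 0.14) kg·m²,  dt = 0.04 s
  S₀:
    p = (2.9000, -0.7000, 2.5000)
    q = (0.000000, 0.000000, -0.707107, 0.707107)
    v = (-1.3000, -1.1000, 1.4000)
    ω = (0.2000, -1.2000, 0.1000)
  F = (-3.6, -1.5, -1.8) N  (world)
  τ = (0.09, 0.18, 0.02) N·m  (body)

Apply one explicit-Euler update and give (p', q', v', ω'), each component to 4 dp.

p + v·dt = (2.8480, -0.7440, 2.5560)
new velocity v' = (-1.3720, -1.1300, 1.3640)
ω×(Iω) gyroscopic = (0.0048, -0.0012, -0.0240)
α = I⁻¹(τ − ω×Iω) = (1.0650, 1.0067, 0.3143)
ω' = ω + α·dt = (0.2426, -1.1597, 0.1126)
Hamilton product q⊗(0,ω) = (-0.9192391, 0.7778177, 0.1414214, 0.1414214)
updated quaternion q' = (-0.0184, 0.0156, -0.7041, 0.7097)

p' = (2.8480, -0.7440, 2.5560)
q' = (-0.0184, 0.0156, -0.7041, 0.7097)
v' = (-1.3720, -1.1300, 1.3640)
ω' = (0.2426, -1.1597, 0.1126)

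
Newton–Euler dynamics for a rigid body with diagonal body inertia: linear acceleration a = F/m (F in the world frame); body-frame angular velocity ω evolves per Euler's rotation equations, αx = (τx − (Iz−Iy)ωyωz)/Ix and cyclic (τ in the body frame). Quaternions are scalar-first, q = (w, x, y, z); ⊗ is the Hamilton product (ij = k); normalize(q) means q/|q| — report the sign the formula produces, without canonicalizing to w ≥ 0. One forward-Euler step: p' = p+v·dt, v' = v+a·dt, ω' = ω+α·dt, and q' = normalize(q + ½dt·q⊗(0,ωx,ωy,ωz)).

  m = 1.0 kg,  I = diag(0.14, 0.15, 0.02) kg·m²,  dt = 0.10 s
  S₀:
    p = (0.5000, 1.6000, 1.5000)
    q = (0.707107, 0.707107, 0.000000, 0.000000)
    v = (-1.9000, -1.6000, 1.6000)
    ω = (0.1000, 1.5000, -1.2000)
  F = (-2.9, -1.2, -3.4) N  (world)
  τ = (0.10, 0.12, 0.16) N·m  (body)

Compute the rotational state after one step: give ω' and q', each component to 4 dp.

ω' = (0.0043, 1.5896, -0.4075)
q' = (0.7003, 0.7074, 0.0950, 0.0106)

α = I⁻¹(τ − ω×Iω) = (-0.9571, 0.8960, 7.9250)
ω + α·dt = (0.0043, 1.5896, -0.4075)
2q̇ = q⊗(0,ω) = (-0.0707107, 0.0707107, 1.9091889, 0.2121321)
q' = normalize(q + ½dt·q⊗(0,ω)) = (0.7003, 0.7074, 0.0950, 0.0106)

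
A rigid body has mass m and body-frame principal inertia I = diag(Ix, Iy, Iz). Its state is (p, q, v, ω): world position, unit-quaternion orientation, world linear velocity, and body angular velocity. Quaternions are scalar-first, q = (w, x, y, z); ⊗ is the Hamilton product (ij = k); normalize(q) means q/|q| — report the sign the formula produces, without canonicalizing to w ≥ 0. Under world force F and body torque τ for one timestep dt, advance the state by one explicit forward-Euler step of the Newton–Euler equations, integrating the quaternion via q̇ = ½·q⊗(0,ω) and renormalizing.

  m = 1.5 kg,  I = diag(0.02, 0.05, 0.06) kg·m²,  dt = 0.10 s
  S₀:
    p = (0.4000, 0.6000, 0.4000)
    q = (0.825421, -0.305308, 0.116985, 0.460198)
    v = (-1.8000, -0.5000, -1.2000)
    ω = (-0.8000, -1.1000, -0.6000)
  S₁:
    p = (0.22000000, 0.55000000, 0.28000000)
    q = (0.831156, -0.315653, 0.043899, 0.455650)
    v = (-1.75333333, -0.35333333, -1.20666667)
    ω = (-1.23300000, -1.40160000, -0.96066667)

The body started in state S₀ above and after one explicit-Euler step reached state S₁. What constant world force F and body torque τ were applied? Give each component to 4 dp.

F = (0.7000, 2.2000, -0.1000)
τ = (-0.0800, -0.1700, -0.1900)

ω₁ − ω₀ = (-0.43300000, -0.30160000, -0.36066667)
ω₀×(Iω₀) = (0.0066, -0.0192, 0.0264)
applied torque τ = (-0.0800, -0.1700, -0.1900)
velocity change Δv = (0.04666667, 0.14666667, -0.00666667)
F = m·Δv/dt = (0.7000, 2.2000, -0.1000)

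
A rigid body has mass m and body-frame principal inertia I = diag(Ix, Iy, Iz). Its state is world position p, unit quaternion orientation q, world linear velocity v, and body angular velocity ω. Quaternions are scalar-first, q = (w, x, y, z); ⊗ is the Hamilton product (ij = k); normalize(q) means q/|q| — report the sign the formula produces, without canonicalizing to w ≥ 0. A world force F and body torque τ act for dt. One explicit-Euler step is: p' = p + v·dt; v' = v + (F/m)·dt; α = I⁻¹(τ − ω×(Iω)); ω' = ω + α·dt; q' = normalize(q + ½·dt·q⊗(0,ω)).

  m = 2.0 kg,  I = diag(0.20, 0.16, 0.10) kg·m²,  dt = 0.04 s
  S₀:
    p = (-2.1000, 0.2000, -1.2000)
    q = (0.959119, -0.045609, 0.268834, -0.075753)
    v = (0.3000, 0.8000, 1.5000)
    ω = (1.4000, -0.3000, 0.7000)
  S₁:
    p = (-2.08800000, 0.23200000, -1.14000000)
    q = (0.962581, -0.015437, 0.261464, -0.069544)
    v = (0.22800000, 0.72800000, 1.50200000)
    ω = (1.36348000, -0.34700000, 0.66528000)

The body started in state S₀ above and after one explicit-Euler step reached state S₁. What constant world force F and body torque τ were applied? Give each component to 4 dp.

F = (-3.6000, -3.6000, 0.1000)
τ = (-0.1700, -0.0900, -0.0700)

Δv = v₁−v₀ = (-0.07200000, -0.07200000, 0.00200000)
applied force F = (-3.6000, -3.6000, 0.1000)
rate change Δω = (-0.03652000, -0.04700000, -0.03472000)
τ = I·(Δω/dt) + ω₀×(Iω₀) = (-0.1700, -0.0900, -0.0700)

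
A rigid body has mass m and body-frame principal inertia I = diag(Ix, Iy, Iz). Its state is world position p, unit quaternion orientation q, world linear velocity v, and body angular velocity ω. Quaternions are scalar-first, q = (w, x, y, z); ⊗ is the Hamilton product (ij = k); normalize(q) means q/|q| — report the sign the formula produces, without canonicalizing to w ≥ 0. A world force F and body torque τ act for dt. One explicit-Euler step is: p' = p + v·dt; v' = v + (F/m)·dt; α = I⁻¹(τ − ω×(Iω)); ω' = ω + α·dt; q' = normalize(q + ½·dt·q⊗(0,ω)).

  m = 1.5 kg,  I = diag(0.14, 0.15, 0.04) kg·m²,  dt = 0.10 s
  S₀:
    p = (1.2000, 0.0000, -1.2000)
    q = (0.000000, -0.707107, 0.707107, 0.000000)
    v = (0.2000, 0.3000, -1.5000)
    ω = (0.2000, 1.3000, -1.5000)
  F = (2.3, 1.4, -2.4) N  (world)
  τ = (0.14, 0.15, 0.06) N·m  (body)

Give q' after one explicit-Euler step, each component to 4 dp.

Hamilton product q⊗(0,ω) = (-0.7778177, -1.0606605, -1.0606605, -1.0606605)
q' = normalize(q + ½dt·q⊗(0,ω)) = (-0.0387, -0.7564, 0.6508, -0.0528)

q' = (-0.0387, -0.7564, 0.6508, -0.0528)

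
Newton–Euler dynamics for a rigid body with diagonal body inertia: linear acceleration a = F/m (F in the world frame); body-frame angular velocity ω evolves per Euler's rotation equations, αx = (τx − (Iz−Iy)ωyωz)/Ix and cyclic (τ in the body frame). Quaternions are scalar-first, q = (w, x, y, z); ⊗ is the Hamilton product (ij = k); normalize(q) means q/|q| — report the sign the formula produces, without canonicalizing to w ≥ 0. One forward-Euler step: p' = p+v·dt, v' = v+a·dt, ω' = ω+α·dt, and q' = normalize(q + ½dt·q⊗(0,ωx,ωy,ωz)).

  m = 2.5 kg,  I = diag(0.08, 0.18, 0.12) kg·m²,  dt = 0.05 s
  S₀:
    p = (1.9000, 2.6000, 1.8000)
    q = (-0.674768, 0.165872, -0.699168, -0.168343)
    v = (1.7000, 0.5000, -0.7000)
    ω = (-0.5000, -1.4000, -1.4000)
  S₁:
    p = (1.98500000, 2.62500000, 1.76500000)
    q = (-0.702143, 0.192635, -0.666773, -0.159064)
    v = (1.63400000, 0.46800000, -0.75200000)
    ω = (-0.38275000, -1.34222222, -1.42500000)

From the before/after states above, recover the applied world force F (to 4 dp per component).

F = (-3.3000, -1.6000, -2.6000)

v₁ − v₀ = (-0.06600000, -0.03200000, -0.05200000)
m·(v₁−v₀)/dt = (-3.3000, -1.6000, -2.6000)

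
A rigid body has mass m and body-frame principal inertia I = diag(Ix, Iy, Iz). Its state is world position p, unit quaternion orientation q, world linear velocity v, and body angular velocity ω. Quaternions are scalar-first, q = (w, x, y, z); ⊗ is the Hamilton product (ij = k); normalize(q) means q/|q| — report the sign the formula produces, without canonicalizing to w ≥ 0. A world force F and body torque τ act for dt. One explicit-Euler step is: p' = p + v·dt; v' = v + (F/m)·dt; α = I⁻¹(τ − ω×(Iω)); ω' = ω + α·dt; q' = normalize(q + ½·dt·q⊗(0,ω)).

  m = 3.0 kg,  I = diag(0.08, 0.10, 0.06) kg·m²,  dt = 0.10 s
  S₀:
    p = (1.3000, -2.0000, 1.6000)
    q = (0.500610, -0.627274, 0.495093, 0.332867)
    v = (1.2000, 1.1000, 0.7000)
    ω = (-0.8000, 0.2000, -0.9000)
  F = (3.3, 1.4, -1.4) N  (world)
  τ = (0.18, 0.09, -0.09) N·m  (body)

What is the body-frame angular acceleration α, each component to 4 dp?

gyro term ω×Iω = (0.0072, 0.0144, -0.0032)
α = I⁻¹(τ − ω×Iω) = (2.1600, 0.7560, -1.4467)

α = (2.1600, 0.7560, -1.4467)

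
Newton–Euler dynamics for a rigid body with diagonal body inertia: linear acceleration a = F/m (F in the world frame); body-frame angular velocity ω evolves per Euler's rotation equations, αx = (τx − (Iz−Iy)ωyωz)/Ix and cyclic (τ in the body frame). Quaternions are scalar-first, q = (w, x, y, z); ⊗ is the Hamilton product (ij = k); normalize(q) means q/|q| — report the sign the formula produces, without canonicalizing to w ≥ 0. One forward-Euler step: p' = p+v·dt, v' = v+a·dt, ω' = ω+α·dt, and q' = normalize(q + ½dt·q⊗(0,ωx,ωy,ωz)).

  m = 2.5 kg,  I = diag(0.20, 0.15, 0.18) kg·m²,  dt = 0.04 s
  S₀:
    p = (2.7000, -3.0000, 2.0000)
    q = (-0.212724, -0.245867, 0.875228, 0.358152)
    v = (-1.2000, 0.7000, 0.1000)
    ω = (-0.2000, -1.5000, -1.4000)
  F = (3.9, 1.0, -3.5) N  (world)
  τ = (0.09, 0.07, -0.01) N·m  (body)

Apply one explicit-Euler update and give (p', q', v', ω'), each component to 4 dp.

(τ − ω×Iω)/I = (0.1350, 0.4293, 0.0278)
ω + α·dt = (-0.1946, -1.4828, -1.3989)
q⊗(0,ω) = (1.7650814, -0.6455464, -0.0967582, 0.8416597)
q' = normalize(q + ½dt·q⊗(0,ω)) = (-0.1773, -0.2586, 0.8726, 0.3747)
p' = p + v·dt = (2.6520, -2.9720, 2.0040)
v' = v + a·dt = (-1.1376, 0.7160, 0.0440)

p' = (2.6520, -2.9720, 2.0040)
q' = (-0.1773, -0.2586, 0.8726, 0.3747)
v' = (-1.1376, 0.7160, 0.0440)
ω' = (-0.1946, -1.4828, -1.3989)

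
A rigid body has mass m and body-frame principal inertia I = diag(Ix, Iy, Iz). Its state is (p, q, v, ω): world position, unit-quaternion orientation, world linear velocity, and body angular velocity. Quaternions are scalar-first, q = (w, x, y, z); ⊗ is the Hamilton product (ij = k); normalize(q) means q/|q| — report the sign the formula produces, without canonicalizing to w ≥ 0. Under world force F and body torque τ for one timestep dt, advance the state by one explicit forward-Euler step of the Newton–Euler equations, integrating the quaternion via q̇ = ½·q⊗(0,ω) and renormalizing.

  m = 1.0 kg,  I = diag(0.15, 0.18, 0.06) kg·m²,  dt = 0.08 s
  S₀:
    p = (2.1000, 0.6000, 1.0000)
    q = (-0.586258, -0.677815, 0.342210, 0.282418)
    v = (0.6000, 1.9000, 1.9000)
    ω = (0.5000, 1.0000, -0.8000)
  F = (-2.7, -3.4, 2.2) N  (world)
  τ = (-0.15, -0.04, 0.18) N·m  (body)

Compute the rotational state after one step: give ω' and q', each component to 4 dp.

ω' = (0.3688, 0.9982, -0.5800)
q' = (-0.5765, -0.7107, 0.3023, 0.2668)

precession coupling ω×(Iω) = (0.0960, -0.0360, 0.0150)
(τ − ω×Iω)/I = (-1.6400, -0.0222, 2.7500)
ω + α·dt = (0.3688, 0.9982, -0.5800)
2q̇ = q⊗(0,ω) = (0.2226319, -0.8493150, -0.9873010, -0.3799136)
q + ½dt·q⊗(0,ω), renormalized = (-0.5765, -0.7107, 0.3023, 0.2668)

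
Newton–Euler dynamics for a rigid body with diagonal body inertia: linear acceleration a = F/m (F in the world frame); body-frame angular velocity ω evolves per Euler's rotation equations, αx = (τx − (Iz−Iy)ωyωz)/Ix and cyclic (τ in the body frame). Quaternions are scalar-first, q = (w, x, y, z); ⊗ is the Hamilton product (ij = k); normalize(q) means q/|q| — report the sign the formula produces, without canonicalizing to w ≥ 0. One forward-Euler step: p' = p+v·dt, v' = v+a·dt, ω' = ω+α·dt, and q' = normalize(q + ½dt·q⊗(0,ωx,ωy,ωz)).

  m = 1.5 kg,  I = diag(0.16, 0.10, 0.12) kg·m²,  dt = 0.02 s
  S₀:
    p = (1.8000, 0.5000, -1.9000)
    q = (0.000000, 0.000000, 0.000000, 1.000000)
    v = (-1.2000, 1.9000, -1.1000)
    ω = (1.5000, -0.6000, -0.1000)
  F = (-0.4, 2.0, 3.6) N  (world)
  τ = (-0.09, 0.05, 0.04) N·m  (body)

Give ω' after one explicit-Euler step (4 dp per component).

ω' = (1.4886, -0.5888, -0.1023)

(τ − ω×Iω)/I = (-0.5700, 0.5600, -0.1167)
ω' = ω + α·dt = (1.4886, -0.5888, -0.1023)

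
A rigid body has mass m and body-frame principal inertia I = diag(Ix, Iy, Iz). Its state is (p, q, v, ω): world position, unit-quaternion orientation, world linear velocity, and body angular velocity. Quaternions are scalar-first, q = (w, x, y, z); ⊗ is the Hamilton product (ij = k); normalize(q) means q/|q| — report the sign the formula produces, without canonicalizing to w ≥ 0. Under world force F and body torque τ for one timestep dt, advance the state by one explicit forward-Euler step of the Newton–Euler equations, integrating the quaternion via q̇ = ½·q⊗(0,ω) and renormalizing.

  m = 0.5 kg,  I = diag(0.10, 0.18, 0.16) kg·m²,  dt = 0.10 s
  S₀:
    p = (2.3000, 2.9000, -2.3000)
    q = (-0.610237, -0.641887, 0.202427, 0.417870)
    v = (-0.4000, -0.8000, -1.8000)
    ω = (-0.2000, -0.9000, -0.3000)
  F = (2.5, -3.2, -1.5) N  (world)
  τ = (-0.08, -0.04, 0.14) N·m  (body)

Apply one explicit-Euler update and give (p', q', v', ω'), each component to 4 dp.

p' = (2.2600, 2.8200, -2.4800)
q' = (-0.6006, -0.6193, 0.2158, 0.4574)
v' = (0.1000, -1.4400, -2.1000)
ω' = (-0.2746, -0.9202, -0.2215)

a = F/m = (5.0000, -6.4000, -3.0000)
p + v·dt = (2.2600, 2.8200, -2.4800)
v' = v + a·dt = (0.1000, -1.4400, -2.1000)
α = I⁻¹(τ − ω×Iω) = (-0.7460, -0.2022, 0.7850)
new body rate ω' = (-0.2746, -0.9202, -0.2215)
Hamilton product q⊗(0,ω) = (0.1791679, 0.4374023, 0.2730732, 0.8012548)
q + ½dt·q⊗(0,ω), renormalized = (-0.6006, -0.6193, 0.2158, 0.4574)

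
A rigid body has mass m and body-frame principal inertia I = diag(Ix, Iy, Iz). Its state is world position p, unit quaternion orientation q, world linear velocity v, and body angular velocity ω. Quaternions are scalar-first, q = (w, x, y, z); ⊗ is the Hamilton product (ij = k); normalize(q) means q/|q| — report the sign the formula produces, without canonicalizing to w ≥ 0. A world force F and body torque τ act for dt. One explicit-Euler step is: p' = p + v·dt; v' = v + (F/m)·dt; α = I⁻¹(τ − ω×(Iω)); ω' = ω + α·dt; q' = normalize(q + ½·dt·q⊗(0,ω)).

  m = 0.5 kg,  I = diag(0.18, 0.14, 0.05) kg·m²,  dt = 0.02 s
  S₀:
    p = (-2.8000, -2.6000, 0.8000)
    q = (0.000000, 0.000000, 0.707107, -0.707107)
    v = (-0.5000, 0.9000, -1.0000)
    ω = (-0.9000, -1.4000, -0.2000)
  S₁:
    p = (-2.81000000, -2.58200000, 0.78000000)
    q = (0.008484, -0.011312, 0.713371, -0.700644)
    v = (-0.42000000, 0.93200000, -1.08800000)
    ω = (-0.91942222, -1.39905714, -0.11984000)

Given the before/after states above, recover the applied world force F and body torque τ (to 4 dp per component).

ω₁ − ω₀ = (-0.01942222, 0.00094286, 0.08016000)
gyro term ω₀×Iω₀ = (-0.0252, 0.0234, -0.0504)
I·α + gyro = (-0.2000, 0.0300, 0.1500)
v₁ − v₀ = (0.08000000, 0.03200000, -0.08800000)
applied force F = (2.0000, 0.8000, -2.2000)

F = (2.0000, 0.8000, -2.2000)
τ = (-0.2000, 0.0300, 0.1500)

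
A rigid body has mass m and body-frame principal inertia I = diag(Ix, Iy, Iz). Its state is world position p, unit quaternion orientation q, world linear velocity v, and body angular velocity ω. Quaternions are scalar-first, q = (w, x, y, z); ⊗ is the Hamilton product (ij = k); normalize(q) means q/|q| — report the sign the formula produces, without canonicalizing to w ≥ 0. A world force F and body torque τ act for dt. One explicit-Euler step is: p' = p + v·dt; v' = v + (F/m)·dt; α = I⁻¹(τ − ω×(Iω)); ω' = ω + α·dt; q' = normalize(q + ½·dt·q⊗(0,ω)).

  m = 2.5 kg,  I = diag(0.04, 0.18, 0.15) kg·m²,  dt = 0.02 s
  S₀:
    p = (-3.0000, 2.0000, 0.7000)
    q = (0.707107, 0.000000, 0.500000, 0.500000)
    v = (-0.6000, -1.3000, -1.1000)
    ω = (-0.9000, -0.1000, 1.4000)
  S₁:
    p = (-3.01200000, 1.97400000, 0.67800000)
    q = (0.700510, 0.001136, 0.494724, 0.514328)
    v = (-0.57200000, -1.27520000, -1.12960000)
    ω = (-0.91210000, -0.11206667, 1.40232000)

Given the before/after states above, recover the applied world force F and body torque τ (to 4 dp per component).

F = (3.5000, 3.1000, -3.7000)
τ = (-0.0200, 0.0300, 0.0300)

rate change Δω = (-0.01210000, -0.01206667, 0.00232000)
gyro term ω₀×Iω₀ = (0.0042, 0.1386, 0.0126)
I·α + gyro = (-0.0200, 0.0300, 0.0300)
velocity change Δv = (0.02800000, 0.02480000, -0.02960000)
applied force F = (3.5000, 3.1000, -3.7000)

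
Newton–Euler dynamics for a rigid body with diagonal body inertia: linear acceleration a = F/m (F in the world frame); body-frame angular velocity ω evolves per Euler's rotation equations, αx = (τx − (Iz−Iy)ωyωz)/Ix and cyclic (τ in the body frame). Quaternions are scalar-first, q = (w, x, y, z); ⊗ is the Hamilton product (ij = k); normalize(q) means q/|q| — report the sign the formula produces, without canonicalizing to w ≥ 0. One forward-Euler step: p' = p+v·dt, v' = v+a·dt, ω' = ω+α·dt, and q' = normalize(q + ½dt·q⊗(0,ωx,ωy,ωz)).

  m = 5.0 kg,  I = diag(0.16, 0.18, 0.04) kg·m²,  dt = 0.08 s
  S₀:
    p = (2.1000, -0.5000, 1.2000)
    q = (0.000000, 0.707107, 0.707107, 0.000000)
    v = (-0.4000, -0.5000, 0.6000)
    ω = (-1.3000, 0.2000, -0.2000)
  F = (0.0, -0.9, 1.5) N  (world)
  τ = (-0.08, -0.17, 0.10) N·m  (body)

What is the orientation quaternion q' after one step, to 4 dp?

q' = (0.0311, 0.7005, 0.7118, 0.0424)

2q̇ = q⊗(0,ω) = (0.7778177, -0.1414214, 0.1414214, 1.0606605)
q' = normalize(q + ½dt·q⊗(0,ω)) = (0.0311, 0.7005, 0.7118, 0.0424)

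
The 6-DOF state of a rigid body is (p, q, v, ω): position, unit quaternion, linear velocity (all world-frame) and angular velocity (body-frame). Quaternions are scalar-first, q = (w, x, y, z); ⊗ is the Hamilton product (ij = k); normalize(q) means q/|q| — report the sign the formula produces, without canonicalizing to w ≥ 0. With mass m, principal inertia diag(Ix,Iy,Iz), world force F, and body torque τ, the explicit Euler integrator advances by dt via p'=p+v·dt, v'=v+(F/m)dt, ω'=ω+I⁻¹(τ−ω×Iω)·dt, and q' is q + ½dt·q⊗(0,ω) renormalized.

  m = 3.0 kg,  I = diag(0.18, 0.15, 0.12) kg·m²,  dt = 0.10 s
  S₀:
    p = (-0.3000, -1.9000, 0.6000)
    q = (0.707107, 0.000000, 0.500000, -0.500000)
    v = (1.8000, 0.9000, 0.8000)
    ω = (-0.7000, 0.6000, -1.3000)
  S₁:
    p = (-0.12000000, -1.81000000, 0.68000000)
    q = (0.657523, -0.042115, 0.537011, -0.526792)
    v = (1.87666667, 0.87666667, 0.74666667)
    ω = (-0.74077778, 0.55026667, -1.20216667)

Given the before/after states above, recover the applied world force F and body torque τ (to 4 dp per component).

v₁ − v₀ = (0.07666667, -0.02333333, -0.05333333)
F = m·Δv/dt = (2.3000, -0.7000, -1.6000)
ω₁ − ω₀ = (-0.04077778, -0.04973333, 0.09783333)
τ = I·(Δω/dt) + ω₀×(Iω₀) = (-0.0500, -0.0200, 0.1300)

F = (2.3000, -0.7000, -1.6000)
τ = (-0.0500, -0.0200, 0.1300)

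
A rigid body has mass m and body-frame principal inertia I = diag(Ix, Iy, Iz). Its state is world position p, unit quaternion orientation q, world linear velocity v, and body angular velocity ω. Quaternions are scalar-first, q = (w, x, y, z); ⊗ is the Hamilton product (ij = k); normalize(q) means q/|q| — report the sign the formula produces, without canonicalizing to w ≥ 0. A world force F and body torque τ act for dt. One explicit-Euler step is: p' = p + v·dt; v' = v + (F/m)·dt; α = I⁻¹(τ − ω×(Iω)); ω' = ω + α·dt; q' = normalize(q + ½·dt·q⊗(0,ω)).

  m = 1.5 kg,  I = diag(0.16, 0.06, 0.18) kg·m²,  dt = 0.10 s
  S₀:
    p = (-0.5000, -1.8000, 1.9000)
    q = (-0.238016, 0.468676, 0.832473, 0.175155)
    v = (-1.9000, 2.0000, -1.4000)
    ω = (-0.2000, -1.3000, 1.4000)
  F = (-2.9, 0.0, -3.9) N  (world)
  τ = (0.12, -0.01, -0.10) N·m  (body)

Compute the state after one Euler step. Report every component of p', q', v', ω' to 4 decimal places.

linear accel F/m = (-1.9333, 0.0000, -2.6000)
new position p' = (-0.6900, -1.6000, 1.7600)
v' = v + a·dt = (-2.0933, 2.0000, -1.6600)
precession coupling ω×(Iω) = (-0.2184, 0.0056, -0.0260)
(τ − ω×Iω)/I = (2.1150, -0.2600, -0.4111)
ω' = ω + α·dt = (0.0115, -1.3260, 1.3589)
Hamilton product q⊗(0,ω) = (0.9307331, 1.4407669, -0.3817566, -0.7760066)
q' = normalize(q + ½dt·q⊗(0,ω)) = (-0.1906, 0.5382, 0.8097, 0.1357)

p' = (-0.6900, -1.6000, 1.7600)
q' = (-0.1906, 0.5382, 0.8097, 0.1357)
v' = (-2.0933, 2.0000, -1.6600)
ω' = (0.0115, -1.3260, 1.3589)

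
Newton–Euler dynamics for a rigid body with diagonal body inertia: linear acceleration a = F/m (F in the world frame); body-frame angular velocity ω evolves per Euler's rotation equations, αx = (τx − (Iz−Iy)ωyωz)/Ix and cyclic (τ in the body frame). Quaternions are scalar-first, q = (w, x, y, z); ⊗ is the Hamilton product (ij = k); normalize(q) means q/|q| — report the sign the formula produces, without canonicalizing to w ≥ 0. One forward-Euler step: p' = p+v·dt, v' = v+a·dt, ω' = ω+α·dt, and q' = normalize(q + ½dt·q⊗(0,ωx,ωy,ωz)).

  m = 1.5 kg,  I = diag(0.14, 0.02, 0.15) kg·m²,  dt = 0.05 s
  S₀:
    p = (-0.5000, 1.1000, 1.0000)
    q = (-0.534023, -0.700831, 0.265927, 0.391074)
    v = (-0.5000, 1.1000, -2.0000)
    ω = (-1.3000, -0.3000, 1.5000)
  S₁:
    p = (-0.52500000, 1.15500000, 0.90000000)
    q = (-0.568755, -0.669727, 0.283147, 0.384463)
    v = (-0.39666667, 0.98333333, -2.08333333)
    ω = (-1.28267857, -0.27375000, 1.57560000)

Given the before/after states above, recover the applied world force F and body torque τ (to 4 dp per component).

Δω = ω₁−ω₀ = (0.01732143, 0.02625000, 0.07560000)
applied torque τ = (-0.0100, 0.0300, 0.1800)
v₁ − v₀ = (0.10333333, -0.11666667, -0.08333333)
F = m·Δv/dt = (3.1000, -3.5000, -2.5000)

F = (3.1000, -3.5000, -2.5000)
τ = (-0.0100, 0.0300, 0.1800)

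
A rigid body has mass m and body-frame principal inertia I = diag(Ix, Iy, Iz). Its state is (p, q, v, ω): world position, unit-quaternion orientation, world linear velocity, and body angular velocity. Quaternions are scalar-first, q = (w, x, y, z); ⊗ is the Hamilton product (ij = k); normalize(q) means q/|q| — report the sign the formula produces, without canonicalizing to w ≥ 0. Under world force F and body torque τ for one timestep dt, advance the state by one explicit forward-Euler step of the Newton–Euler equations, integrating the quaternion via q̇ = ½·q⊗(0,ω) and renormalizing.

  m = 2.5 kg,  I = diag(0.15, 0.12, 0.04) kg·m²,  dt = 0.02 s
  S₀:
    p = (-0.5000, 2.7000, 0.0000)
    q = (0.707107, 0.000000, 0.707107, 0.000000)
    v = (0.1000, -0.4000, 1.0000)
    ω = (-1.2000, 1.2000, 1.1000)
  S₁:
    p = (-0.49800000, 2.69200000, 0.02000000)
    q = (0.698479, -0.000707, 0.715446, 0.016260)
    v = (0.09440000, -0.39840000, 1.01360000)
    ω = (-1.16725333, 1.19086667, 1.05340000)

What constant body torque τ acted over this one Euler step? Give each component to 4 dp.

τ = (0.1400, -0.2000, -0.0500)

Δω = ω₁−ω₀ = (0.03274667, -0.00913333, -0.04660000)
precession coupling = (-0.1056, -0.1452, 0.0432)
τ = I·(Δω/dt) + ω₀×(Iω₀) = (0.1400, -0.2000, -0.0500)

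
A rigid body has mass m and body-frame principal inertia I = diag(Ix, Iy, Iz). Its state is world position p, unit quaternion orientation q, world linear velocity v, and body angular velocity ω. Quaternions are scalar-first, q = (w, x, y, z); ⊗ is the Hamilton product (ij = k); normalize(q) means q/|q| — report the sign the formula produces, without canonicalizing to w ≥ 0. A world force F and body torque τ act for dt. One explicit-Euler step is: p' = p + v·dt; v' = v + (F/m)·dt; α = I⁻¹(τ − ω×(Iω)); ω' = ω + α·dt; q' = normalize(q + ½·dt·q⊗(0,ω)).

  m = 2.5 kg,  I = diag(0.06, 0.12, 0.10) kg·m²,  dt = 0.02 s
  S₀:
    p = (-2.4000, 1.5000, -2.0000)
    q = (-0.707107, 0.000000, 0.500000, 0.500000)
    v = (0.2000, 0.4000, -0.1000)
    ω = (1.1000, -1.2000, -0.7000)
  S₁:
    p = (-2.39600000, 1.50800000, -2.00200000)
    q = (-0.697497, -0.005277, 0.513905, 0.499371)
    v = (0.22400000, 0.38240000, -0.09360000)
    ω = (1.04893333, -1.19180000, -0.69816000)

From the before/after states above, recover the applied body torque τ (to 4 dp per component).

τ = (-0.1700, 0.0800, -0.0700)

rate change Δω = (-0.05106667, 0.00820000, 0.00184000)
τ = I·(Δω/dt) + ω₀×(Iω₀) = (-0.1700, 0.0800, -0.0700)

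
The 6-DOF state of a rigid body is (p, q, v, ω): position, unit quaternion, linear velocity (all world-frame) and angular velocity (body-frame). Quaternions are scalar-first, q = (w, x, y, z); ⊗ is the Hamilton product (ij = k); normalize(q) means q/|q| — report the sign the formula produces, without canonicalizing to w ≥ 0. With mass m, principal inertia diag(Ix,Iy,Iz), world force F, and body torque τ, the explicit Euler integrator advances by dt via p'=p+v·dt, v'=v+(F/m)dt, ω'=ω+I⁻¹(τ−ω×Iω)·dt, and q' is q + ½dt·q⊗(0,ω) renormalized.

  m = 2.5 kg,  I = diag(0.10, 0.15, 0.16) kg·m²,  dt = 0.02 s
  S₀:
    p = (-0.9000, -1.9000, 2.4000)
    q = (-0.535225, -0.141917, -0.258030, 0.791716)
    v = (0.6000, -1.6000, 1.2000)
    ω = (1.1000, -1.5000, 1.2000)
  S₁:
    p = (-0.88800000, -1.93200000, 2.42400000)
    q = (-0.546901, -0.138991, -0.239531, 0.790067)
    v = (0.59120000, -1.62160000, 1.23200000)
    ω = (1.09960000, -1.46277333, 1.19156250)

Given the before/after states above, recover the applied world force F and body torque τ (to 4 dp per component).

velocity change Δv = (-0.00880000, -0.02160000, 0.03200000)
m·(v₁−v₀)/dt = (-1.1000, -2.7000, 4.0000)
Δω = ω₁−ω₀ = (-0.00040000, 0.03722667, -0.00843750)
I·α + gyro = (-0.0200, 0.2000, -0.1500)

F = (-1.1000, -2.7000, 4.0000)
τ = (-0.0200, 0.2000, -0.1500)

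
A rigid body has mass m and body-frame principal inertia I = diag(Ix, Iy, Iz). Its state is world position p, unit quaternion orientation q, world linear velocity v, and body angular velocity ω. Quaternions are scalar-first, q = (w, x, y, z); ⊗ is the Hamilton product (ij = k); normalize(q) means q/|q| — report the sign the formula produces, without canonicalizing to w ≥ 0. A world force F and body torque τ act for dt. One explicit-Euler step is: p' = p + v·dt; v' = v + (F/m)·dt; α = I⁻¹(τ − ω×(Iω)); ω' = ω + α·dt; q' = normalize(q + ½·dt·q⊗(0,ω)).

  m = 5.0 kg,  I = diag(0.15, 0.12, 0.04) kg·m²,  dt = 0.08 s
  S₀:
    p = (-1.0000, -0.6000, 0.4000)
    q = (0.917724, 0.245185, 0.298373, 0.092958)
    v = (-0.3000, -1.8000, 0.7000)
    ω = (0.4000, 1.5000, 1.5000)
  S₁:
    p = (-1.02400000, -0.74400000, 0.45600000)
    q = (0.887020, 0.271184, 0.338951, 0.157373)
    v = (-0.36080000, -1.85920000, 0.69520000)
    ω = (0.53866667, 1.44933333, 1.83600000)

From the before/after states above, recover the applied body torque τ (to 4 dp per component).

Δω = ω₁−ω₀ = (0.13866667, -0.05066667, 0.33600000)
I·α + gyro = (0.0800, -0.0100, 0.1500)

τ = (0.0800, -0.0100, 0.1500)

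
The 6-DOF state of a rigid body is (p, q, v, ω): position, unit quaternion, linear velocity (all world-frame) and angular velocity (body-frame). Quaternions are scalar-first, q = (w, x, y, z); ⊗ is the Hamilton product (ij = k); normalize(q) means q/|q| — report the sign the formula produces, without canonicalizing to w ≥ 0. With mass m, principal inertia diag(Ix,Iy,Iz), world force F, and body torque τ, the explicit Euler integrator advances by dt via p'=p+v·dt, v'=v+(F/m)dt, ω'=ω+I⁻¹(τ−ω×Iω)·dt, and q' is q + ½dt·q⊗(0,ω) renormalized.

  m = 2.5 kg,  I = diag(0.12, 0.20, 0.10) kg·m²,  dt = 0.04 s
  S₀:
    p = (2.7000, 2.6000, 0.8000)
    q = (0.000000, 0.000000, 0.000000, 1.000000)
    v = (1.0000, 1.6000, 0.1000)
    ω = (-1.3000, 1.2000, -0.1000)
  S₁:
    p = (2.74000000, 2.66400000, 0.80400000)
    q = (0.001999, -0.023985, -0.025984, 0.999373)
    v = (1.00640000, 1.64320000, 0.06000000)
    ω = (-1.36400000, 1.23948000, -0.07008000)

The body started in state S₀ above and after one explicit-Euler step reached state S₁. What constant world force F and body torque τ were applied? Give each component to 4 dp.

F = (0.4000, 2.7000, -2.5000)
τ = (-0.1800, 0.2000, -0.0500)

ω₁ − ω₀ = (-0.06400000, 0.03948000, 0.02992000)
applied torque τ = (-0.1800, 0.2000, -0.0500)
velocity change Δv = (0.00640000, 0.04320000, -0.04000000)
applied force F = (0.4000, 2.7000, -2.5000)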